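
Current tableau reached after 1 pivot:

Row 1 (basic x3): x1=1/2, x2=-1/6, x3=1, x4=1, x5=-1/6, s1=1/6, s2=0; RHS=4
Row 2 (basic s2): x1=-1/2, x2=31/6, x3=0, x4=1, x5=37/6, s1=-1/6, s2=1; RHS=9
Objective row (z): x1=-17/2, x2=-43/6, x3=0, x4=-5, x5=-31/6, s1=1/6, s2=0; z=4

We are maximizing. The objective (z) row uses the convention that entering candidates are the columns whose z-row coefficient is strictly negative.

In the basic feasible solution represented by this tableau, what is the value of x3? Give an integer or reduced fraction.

4

x3 is basic (row 1); its value is the RHS of that row: 4.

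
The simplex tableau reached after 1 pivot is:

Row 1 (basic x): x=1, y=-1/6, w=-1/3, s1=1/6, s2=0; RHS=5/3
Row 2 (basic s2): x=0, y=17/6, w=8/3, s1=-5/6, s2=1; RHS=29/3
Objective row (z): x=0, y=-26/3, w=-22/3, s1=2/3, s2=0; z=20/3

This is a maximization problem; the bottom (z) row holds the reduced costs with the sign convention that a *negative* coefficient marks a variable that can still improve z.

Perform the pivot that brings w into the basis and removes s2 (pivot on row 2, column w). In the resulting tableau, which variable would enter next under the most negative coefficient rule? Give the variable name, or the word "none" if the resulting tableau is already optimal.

s1

Pivot element 8/3. New z-row = old z-row − (-22/3)·(row 2/(8/3)).
Updated z-row coefficients: x: 0, y: -7/8, w: 0, s1: -13/8, s2: 11/4.
The most negative is -13/8 in column s1, so s1 would enter next.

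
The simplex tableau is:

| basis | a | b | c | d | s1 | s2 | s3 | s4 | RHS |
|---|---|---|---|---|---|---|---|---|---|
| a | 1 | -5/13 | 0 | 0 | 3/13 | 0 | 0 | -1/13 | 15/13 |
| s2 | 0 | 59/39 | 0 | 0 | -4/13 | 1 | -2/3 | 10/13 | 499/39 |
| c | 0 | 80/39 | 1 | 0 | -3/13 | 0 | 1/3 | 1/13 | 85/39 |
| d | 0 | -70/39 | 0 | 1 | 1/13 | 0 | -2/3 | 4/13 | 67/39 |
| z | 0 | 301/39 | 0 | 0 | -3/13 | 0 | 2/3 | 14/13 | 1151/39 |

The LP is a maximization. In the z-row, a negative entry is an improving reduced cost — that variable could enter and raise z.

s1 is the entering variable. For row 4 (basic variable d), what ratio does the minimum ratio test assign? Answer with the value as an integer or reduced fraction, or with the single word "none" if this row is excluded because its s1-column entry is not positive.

67/3

Ratio = RHS / (s1 entry) = (67/39) / (1/13) = 67/3.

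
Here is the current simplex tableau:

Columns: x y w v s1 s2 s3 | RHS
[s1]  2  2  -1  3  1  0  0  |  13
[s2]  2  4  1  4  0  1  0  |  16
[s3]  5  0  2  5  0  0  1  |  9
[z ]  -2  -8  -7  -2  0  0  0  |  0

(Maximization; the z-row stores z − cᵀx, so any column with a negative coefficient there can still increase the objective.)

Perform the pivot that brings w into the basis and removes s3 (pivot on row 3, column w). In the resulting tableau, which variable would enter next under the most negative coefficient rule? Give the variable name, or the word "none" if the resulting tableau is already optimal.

Pivot element 2. New z-row = old z-row − (-7)·(row 3/2).
Updated z-row coefficients: x: 31/2, y: -8, w: 0, v: 31/2, s1: 0, s2: 0, s3: 7/2.
The most negative is -8 in column y, so y would enter next.

y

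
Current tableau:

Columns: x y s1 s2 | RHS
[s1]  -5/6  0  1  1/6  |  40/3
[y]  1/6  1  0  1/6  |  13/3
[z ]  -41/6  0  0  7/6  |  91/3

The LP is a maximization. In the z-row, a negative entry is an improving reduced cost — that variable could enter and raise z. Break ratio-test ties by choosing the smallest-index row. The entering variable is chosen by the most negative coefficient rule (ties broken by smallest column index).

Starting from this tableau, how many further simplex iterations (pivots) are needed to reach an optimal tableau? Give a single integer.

1

pivot: x in, y out → z = 208
No improving column remains; optimal.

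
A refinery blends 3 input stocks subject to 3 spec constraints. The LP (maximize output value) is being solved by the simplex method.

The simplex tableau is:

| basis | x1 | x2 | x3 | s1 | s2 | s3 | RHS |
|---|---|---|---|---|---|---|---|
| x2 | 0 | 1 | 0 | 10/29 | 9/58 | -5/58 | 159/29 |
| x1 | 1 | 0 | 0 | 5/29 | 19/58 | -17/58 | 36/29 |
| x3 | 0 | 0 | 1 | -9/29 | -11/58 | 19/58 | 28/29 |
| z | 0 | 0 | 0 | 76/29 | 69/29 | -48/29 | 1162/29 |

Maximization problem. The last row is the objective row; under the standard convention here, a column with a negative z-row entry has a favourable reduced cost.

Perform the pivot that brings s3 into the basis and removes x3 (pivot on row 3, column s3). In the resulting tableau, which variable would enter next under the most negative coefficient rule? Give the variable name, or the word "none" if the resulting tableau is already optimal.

none

Pivot element 19/58. New z-row = old z-row − (-48/29)·(row 3/(19/58)).
Updated z-row coefficients: x1: 0, x2: 0, x3: 96/19, s1: 20/19, s2: 27/19, s3: 0.
No coefficient is strictly negative; the tableau after this pivot is optimal.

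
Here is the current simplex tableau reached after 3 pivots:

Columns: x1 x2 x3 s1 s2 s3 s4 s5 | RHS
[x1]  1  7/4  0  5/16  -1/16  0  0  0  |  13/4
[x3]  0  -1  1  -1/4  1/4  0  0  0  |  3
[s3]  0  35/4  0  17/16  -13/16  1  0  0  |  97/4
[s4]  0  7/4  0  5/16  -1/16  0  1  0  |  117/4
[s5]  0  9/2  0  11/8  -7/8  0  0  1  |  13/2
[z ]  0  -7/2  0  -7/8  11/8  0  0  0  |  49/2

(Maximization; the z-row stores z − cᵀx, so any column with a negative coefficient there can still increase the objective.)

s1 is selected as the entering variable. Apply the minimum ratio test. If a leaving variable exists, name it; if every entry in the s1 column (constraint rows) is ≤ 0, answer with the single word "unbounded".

s5

Ratios: row 1 (x1): (13/4)/(5/16) = 52/5; row 2 (x3): entry -1/4 ≤ 0, skip; row 3 (s3): (97/4)/(17/16) = 388/17; row 4 (s4): (117/4)/(5/16) = 468/5; row 5 (s5): (13/2)/(11/8) = 52/11.
Minimum ratio is in the s5 row, so s5 leaves.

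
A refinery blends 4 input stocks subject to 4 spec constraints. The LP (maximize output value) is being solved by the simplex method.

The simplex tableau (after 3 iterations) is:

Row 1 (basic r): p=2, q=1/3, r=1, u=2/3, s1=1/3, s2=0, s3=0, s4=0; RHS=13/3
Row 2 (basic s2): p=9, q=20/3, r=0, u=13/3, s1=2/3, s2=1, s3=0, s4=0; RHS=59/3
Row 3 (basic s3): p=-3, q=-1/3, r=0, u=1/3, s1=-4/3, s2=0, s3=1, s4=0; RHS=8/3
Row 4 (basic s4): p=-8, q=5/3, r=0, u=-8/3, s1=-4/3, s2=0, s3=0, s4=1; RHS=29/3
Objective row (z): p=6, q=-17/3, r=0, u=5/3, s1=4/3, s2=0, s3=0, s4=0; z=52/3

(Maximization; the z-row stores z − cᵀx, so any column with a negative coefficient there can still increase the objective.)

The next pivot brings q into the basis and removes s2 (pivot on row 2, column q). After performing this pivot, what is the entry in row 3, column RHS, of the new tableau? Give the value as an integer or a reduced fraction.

Pivot element is row 2, column q: 20/3.
Normalize row 2: new (row 2, RHS) = (59/3)/(20/3) = 59/20.
row 3 ← row 3 − (-1/3)·(new row 2): 8/3 − (-1/3)·(59/20) = 73/20.

73/20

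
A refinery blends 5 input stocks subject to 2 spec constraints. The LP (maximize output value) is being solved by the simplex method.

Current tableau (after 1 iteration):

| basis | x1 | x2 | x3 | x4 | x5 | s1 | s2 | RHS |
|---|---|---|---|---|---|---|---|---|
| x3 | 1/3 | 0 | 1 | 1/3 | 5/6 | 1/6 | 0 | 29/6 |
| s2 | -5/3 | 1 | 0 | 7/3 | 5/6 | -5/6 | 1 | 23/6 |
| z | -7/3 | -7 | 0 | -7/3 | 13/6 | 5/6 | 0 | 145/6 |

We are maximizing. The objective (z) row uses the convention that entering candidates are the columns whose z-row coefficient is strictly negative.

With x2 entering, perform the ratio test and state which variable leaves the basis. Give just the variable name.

Ratios: row 1 (x3): entry 0 ≤ 0, skip; row 2 (s2): (23/6)/1 = 23/6.
Minimum ratio 23/6 is in the s2 row, so s2 leaves.

s2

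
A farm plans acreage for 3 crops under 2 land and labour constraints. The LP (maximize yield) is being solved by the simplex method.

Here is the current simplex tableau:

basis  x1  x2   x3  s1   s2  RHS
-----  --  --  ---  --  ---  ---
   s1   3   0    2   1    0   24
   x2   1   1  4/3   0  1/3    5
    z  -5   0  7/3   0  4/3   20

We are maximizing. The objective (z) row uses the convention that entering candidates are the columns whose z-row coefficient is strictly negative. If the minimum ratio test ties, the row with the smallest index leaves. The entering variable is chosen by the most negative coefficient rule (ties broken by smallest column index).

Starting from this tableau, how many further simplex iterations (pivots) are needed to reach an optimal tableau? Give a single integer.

pivot: x1 in, x2 out → z = 45
No improving column remains; optimal.

1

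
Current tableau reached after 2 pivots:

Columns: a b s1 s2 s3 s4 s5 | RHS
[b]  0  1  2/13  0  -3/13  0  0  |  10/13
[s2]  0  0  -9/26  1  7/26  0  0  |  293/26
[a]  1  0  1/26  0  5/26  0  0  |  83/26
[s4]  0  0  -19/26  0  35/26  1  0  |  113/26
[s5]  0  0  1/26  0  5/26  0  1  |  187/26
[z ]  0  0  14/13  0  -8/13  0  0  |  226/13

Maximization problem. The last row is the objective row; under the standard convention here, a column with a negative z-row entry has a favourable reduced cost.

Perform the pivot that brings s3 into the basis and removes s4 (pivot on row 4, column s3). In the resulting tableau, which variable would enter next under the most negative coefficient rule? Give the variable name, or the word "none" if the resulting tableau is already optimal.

Pivot element 35/26. New z-row = old z-row − (-8/13)·(row 4/(35/26)).
Updated z-row coefficients: a: 0, b: 0, s1: 26/35, s2: 0, s3: 0, s4: 16/35, s5: 0.
No coefficient is strictly negative; the tableau after this pivot is optimal.

none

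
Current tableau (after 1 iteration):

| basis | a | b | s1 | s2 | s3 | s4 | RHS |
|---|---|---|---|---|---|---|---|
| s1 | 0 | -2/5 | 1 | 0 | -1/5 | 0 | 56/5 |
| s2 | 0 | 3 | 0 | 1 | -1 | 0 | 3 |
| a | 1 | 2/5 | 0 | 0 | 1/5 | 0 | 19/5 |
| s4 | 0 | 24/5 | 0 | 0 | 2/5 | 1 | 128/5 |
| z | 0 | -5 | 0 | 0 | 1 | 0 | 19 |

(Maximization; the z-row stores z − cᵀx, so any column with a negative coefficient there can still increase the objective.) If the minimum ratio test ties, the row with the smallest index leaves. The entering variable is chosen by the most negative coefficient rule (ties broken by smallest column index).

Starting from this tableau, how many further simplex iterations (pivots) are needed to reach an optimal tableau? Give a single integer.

2

pivot: b in, s2 out → z = 24
pivot: s3 in, a out → z = 154/5
No improving column remains; optimal.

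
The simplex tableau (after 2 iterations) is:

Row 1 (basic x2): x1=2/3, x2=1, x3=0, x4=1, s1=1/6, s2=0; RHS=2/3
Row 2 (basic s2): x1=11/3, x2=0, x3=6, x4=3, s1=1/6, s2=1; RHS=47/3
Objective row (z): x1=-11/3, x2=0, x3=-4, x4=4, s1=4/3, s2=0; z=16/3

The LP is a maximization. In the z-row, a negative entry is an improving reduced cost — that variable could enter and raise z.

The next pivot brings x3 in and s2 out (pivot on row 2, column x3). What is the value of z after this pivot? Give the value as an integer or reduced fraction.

Minimum ratio for x3: (47/3)/6 = 47/18.
z changes by −(z-row coeff of x3)·ratio = −(-4)·(47/18) = 94/9.
New z = 16/3 + (94/9) = 142/9.

142/9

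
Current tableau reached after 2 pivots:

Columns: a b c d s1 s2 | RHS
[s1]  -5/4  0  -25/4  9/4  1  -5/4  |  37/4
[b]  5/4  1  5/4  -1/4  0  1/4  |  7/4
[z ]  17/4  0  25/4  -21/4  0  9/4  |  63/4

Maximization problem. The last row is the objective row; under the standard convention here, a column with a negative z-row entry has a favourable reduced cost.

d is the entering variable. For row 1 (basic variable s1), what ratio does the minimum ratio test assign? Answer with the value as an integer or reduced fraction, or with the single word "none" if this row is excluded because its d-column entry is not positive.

37/9

Ratio = RHS / (d entry) = (37/4) / (9/4) = 37/9.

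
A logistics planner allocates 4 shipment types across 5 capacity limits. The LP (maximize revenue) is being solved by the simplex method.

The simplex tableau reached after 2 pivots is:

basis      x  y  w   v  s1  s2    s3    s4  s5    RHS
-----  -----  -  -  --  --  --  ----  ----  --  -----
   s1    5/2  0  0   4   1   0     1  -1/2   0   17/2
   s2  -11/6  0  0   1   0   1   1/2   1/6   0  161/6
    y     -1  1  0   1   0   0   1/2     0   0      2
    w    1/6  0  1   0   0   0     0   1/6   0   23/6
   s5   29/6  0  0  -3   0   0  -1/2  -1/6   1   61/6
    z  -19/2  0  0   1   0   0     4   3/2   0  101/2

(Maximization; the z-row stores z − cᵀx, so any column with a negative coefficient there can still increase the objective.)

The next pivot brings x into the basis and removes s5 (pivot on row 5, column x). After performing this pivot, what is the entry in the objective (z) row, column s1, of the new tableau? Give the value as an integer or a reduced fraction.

Pivot element is row 5, column x: 29/6.
Normalize row 5: new (row 5, s1) = 0/(29/6) = 0.
z-row ← z-row − (-19/2)·(new row 5): 0 − (-19/2)·0 = 0.

0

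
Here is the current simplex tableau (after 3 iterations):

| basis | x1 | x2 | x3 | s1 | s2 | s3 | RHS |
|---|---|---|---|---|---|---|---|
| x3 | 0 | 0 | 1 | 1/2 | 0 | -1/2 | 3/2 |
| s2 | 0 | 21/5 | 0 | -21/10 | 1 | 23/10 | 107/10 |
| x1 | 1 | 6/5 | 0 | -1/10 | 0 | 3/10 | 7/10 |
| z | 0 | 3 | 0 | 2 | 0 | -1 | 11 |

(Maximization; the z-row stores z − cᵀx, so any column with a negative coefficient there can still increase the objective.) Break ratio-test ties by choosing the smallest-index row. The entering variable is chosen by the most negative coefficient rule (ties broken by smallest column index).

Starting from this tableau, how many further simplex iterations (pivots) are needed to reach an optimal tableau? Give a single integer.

pivot: s3 in, x1 out → z = 40/3
No improving column remains; optimal.

1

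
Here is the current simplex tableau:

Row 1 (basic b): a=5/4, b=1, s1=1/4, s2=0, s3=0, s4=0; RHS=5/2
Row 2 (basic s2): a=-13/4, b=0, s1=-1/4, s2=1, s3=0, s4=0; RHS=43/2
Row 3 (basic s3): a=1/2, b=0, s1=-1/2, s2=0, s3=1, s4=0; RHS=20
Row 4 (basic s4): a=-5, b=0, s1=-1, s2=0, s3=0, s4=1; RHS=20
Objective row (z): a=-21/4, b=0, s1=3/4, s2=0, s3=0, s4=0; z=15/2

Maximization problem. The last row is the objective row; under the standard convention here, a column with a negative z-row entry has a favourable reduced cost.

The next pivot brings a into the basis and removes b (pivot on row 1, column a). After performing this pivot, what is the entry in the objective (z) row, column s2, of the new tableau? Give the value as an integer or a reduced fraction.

Pivot element is row 1, column a: 5/4.
Normalize row 1: new (row 1, s2) = 0/(5/4) = 0.
z-row ← z-row − (-21/4)·(new row 1): 0 − (-21/4)·0 = 0.

0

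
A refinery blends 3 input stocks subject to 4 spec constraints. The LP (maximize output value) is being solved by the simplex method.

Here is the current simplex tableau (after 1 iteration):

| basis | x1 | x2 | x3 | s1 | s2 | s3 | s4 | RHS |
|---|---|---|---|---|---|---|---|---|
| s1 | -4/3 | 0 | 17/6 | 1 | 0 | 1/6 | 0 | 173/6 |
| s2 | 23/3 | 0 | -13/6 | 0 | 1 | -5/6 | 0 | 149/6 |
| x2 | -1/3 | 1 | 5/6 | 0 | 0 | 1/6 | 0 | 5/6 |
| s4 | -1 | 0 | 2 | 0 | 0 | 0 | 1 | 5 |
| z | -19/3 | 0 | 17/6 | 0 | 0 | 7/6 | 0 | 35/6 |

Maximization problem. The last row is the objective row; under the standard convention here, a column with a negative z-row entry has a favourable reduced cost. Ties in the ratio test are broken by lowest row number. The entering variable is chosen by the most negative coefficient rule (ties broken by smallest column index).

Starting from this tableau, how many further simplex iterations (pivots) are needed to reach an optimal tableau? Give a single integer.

1

pivot: x1 in, s2 out → z = 606/23
No improving column remains; optimal.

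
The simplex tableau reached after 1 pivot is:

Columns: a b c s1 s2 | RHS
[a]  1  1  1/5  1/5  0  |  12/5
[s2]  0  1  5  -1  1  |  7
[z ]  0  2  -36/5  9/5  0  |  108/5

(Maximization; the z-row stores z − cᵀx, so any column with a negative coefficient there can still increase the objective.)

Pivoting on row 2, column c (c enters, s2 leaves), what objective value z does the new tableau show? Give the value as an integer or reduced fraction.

792/25

Minimum ratio for c: 7/5 = 7/5.
z changes by −(z-row coeff of c)·ratio = −(-36/5)·(7/5) = 252/25.
New z = 108/5 + (252/25) = 792/25.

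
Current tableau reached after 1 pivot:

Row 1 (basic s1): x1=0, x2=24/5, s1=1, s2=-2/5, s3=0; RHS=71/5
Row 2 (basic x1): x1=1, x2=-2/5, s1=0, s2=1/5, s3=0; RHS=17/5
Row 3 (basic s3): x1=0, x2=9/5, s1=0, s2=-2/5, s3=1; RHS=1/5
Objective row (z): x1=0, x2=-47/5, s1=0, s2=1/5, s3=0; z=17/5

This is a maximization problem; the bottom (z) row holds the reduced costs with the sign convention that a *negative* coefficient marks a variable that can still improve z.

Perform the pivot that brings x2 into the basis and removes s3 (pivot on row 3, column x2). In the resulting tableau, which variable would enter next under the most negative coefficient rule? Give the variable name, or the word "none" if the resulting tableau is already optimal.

s2

Pivot element 9/5. New z-row = old z-row − (-47/5)·(row 3/(9/5)).
Updated z-row coefficients: x1: 0, x2: 0, s1: 0, s2: -17/9, s3: 47/9.
The most negative is -17/9 in column s2, so s2 would enter next.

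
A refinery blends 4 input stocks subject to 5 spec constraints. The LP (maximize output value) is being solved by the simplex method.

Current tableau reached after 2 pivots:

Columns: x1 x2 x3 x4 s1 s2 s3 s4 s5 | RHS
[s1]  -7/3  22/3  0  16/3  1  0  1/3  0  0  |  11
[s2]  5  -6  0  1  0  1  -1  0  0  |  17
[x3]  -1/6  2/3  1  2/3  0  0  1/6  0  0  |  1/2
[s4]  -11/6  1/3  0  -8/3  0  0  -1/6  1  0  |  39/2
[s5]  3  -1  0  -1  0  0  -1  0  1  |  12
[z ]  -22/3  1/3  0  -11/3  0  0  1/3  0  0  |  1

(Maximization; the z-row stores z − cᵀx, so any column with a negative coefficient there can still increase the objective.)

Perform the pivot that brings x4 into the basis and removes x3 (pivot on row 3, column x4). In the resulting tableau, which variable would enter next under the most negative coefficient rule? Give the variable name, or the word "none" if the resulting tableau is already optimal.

Pivot element 2/3. New z-row = old z-row − (-11/3)·(row 3/(2/3)).
Updated z-row coefficients: x1: -33/4, x2: 4, x3: 11/2, x4: 0, s1: 0, s2: 0, s3: 5/4, s4: 0, s5: 0.
The most negative is -33/4 in column x1, so x1 would enter next.

x1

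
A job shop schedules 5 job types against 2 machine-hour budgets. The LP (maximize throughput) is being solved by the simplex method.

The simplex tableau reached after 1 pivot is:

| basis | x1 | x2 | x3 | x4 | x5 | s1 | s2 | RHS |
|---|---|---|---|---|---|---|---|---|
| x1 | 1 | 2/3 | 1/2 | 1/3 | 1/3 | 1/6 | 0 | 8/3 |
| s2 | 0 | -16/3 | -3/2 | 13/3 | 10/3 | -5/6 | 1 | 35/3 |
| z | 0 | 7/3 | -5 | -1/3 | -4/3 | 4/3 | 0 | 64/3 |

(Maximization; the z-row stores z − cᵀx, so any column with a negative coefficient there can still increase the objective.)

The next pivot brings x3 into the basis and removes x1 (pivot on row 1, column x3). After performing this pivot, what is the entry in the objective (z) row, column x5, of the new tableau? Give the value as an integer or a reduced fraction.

Pivot element is row 1, column x3: 1/2.
Normalize row 1: new (row 1, x5) = (1/3)/(1/2) = 2/3.
z-row ← z-row − (-5)·(new row 1): -4/3 − (-5)·(2/3) = 2.

2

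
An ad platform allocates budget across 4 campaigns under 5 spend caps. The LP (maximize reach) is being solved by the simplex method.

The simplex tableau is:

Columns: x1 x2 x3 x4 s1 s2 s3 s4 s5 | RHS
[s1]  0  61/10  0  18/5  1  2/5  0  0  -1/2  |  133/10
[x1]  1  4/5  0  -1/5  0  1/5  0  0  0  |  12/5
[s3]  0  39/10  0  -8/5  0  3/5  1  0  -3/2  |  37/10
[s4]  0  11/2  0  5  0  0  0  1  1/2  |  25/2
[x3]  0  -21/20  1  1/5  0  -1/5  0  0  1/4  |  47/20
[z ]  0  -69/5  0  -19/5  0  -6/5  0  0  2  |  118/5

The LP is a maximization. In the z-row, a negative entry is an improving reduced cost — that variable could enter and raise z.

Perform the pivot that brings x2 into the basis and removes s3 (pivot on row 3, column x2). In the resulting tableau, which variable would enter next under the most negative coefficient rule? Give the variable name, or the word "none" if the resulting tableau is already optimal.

Pivot element 39/10. New z-row = old z-row − (-69/5)·(row 3/(39/10)).
Updated z-row coefficients: x1: 0, x2: 0, x3: 0, x4: -123/13, s1: 0, s2: 12/13, s3: 46/13, s4: 0, s5: -43/13.
The most negative is -123/13 in column x4, so x4 would enter next.

x4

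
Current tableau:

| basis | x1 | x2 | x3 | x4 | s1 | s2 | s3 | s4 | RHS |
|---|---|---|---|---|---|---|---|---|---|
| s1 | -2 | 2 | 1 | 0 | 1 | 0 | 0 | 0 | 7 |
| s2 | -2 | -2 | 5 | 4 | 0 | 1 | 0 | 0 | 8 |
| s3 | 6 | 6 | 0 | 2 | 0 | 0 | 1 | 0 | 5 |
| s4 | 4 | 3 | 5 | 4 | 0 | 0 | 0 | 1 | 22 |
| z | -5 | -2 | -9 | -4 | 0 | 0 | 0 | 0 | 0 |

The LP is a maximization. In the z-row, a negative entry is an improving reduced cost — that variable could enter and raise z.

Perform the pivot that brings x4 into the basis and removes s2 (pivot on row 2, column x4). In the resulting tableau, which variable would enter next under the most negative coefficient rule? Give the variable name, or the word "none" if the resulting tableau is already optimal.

x1

Pivot element 4. New z-row = old z-row − (-4)·(row 2/4).
Updated z-row coefficients: x1: -7, x2: -4, x3: -4, x4: 0, s1: 0, s2: 1, s3: 0, s4: 0.
The most negative is -7 in column x1, so x1 would enter next.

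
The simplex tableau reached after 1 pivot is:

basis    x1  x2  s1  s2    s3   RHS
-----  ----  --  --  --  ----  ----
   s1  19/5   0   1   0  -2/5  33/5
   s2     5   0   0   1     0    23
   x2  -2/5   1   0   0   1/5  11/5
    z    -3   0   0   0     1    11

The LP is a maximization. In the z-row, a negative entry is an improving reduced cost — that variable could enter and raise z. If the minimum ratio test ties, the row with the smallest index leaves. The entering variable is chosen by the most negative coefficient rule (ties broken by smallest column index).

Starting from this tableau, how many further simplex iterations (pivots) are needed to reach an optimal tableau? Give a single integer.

pivot: x1 in, s1 out → z = 308/19
No improving column remains; optimal.

1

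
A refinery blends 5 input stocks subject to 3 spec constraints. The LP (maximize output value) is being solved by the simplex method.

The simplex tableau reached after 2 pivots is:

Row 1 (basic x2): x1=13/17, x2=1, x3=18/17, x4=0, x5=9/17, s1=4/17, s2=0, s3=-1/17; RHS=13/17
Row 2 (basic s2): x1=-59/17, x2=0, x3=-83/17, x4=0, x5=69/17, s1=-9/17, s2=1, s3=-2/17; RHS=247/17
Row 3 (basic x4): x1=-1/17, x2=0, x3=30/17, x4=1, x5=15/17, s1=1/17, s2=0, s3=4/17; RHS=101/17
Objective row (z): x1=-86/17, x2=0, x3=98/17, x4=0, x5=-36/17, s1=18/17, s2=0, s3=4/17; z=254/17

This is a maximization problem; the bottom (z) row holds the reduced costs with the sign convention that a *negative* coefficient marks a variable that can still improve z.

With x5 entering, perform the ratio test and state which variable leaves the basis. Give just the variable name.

x2

Ratios: row 1 (x2): (13/17)/(9/17) = 13/9; row 2 (s2): (247/17)/(69/17) = 247/69; row 3 (x4): (101/17)/(15/17) = 101/15.
Minimum ratio 13/9 is in the x2 row, so x2 leaves.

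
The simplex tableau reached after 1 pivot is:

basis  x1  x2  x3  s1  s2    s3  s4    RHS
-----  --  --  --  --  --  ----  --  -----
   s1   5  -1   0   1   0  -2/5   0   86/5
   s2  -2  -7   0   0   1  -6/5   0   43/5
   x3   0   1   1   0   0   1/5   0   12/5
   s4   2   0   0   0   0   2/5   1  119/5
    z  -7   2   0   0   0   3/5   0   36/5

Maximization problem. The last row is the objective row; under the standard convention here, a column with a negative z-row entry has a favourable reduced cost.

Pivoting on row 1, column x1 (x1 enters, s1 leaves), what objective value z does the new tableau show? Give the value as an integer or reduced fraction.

782/25

Minimum ratio for x1: (86/5)/5 = 86/25.
z changes by −(z-row coeff of x1)·ratio = −(-7)·(86/25) = 602/25.
New z = 36/5 + (602/25) = 782/25.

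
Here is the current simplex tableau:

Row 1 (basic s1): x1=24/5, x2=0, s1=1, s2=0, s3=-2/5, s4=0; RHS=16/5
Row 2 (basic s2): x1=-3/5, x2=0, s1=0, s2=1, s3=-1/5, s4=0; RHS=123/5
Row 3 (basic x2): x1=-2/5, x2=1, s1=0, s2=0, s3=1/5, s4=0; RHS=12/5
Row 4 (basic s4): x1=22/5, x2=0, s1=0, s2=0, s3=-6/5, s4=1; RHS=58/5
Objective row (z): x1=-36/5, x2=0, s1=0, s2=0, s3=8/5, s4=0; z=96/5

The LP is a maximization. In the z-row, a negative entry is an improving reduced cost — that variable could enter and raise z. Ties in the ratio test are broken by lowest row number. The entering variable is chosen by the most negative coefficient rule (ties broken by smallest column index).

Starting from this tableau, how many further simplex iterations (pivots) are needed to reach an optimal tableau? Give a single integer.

pivot: x1 in, s1 out → z = 24
No improving column remains; optimal.

1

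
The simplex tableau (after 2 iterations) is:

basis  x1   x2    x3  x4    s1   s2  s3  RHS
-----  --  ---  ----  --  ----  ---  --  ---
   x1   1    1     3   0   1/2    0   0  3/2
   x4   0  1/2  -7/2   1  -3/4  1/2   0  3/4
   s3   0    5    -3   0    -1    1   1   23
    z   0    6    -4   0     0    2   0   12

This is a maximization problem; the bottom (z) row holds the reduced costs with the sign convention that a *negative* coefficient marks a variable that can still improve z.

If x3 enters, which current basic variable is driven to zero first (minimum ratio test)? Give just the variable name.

x1

Ratios: row 1 (x1): (3/2)/3 = 1/2; row 2 (x4): entry -7/2 ≤ 0, skip; row 3 (s3): entry -3 ≤ 0, skip.
Minimum ratio 1/2 is in the x1 row, so x1 leaves.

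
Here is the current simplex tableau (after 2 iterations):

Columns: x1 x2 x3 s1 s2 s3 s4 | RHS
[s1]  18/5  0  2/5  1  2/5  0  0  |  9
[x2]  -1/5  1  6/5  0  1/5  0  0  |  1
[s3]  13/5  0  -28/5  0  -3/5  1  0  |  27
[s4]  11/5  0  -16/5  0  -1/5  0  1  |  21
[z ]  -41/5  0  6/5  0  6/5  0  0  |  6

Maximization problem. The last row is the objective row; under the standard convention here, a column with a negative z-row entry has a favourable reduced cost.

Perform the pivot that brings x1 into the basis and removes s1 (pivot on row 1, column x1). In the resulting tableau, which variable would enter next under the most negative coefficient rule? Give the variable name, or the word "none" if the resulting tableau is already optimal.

Pivot element 18/5. New z-row = old z-row − (-41/5)·(row 1/(18/5)).
Updated z-row coefficients: x1: 0, x2: 0, x3: 19/9, s1: 41/18, s2: 19/9, s3: 0, s4: 0.
No coefficient is strictly negative; the tableau after this pivot is optimal.

none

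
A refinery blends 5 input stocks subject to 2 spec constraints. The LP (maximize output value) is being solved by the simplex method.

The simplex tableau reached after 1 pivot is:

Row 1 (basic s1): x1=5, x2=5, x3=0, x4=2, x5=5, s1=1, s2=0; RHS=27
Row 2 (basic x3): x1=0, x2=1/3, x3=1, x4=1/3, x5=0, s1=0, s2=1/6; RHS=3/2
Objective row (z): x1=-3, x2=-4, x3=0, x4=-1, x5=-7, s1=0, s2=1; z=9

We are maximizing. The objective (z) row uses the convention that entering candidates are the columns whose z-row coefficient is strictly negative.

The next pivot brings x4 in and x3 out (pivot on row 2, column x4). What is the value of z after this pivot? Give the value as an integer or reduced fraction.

27/2

Minimum ratio for x4: (3/2)/(1/3) = 9/2.
z changes by −(z-row coeff of x4)·ratio = −(-1)·(9/2) = 9/2.
New z = 9 + (9/2) = 27/2.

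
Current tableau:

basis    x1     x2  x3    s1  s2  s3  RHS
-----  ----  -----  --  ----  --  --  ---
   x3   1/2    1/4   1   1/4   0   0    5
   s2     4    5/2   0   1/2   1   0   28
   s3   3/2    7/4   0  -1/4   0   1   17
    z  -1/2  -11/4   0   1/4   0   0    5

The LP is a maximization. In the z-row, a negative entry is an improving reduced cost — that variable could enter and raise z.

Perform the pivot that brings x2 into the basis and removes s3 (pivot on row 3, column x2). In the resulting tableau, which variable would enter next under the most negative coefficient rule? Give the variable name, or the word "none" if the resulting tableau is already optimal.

s1

Pivot element 7/4. New z-row = old z-row − (-11/4)·(row 3/(7/4)).
Updated z-row coefficients: x1: 13/7, x2: 0, x3: 0, s1: -1/7, s2: 0, s3: 11/7.
The most negative is -1/7 in column s1, so s1 would enter next.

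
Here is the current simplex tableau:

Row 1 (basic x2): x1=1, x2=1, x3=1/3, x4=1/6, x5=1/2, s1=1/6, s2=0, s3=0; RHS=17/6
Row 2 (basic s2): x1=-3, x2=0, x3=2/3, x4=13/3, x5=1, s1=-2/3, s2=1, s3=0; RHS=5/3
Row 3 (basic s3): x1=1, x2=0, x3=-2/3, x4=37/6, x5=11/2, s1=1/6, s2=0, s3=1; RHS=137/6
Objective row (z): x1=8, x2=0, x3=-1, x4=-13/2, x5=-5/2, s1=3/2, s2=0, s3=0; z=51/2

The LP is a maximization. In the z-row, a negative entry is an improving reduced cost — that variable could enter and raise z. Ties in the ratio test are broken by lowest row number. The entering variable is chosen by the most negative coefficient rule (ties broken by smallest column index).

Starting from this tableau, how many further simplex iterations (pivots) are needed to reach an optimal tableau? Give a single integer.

3

pivot: x4 in, s2 out → z = 28
pivot: x5 in, x4 out → z = 89/3
pivot: s1 in, s3 out → z = 696/23
No improving column remains; optimal.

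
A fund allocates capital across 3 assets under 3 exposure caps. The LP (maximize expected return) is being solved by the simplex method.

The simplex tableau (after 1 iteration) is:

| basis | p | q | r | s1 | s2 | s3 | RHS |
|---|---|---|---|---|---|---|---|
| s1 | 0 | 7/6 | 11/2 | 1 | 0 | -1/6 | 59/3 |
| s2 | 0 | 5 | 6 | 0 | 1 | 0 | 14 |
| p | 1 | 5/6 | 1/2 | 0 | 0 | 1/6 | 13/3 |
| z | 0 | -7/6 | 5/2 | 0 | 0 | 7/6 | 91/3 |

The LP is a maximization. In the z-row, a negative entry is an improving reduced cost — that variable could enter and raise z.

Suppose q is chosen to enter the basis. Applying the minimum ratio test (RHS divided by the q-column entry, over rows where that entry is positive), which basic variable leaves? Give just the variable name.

s2

Ratios: row 1 (s1): (59/3)/(7/6) = 118/7; row 2 (s2): 14/5 = 14/5; row 3 (p): (13/3)/(5/6) = 26/5.
Minimum ratio 14/5 is in the s2 row, so s2 leaves.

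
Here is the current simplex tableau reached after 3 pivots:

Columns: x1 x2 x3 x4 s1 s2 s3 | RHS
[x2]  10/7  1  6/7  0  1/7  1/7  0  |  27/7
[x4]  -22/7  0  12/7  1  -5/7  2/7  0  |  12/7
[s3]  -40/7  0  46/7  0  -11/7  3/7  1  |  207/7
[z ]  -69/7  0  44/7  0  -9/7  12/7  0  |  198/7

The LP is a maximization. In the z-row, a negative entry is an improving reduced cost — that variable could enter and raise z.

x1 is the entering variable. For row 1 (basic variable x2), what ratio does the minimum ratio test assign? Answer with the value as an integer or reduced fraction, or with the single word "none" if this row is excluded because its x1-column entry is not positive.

Ratio = RHS / (x1 entry) = (27/7) / (10/7) = 27/10.

27/10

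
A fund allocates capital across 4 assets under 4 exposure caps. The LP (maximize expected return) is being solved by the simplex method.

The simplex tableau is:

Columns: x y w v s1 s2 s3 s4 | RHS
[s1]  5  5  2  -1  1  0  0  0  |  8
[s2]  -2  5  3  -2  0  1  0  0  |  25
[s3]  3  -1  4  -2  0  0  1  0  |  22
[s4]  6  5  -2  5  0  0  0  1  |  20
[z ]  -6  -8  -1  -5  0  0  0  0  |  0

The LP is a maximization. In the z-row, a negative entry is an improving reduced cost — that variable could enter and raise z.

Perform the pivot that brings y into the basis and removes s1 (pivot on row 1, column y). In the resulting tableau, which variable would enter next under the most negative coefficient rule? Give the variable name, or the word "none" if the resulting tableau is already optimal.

v

Pivot element 5. New z-row = old z-row − (-8)·(row 1/5).
Updated z-row coefficients: x: 2, y: 0, w: 11/5, v: -33/5, s1: 8/5, s2: 0, s3: 0, s4: 0.
The most negative is -33/5 in column v, so v would enter next.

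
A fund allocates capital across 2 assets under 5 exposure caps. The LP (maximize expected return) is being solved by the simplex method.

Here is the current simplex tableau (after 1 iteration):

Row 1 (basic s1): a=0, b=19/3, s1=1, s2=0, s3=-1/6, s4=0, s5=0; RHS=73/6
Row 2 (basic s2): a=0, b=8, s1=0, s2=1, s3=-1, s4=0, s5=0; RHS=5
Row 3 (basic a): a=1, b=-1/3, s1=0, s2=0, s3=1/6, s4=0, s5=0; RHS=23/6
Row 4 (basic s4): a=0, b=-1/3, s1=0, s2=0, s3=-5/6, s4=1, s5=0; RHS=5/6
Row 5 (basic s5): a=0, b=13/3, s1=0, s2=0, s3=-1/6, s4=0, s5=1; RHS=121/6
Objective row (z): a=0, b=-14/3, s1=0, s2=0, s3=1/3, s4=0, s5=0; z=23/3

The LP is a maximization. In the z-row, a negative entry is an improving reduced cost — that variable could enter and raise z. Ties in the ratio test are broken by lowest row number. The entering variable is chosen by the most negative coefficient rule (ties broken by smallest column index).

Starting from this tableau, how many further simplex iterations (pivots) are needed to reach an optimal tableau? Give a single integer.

2

pivot: b in, s2 out → z = 127/12
pivot: s3 in, s1 out → z = 208/15
No improving column remains; optimal.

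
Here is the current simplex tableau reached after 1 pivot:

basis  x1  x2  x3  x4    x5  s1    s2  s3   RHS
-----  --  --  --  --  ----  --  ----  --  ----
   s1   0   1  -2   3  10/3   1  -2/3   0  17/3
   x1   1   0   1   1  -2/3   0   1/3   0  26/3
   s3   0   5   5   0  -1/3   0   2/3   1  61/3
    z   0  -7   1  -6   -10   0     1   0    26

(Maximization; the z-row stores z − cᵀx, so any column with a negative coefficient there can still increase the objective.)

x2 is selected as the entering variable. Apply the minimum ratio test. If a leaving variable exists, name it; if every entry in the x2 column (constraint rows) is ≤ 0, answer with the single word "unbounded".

s3

Ratios: row 1 (s1): (17/3)/1 = 17/3; row 2 (x1): entry 0 ≤ 0, skip; row 3 (s3): (61/3)/5 = 61/15.
Minimum ratio is in the s3 row, so s3 leaves.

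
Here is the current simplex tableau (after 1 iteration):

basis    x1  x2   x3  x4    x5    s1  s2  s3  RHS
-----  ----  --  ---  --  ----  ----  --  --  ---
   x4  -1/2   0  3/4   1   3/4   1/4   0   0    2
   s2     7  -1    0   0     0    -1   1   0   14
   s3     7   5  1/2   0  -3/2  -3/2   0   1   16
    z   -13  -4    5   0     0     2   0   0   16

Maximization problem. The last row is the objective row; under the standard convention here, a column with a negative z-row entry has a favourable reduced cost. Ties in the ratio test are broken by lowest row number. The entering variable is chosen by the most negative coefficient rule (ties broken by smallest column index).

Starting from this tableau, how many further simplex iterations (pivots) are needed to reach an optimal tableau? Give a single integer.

pivot: x1 in, s2 out → z = 42
pivot: x2 in, s3 out → z = 923/21
pivot: x5 in, x4 out → z = 50
No improving column remains; optimal.

3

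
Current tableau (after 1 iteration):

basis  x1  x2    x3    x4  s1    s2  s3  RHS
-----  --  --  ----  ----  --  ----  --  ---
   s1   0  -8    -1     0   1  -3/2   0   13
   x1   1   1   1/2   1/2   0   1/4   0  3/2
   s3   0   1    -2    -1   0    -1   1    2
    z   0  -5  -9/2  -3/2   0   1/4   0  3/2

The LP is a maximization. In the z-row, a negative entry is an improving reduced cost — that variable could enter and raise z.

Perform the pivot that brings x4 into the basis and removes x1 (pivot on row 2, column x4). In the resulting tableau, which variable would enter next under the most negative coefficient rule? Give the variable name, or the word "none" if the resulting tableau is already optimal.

x3

Pivot element 1/2. New z-row = old z-row − (-3/2)·(row 2/(1/2)).
Updated z-row coefficients: x1: 3, x2: -2, x3: -3, x4: 0, s1: 0, s2: 1, s3: 0.
The most negative is -3 in column x3, so x3 would enter next.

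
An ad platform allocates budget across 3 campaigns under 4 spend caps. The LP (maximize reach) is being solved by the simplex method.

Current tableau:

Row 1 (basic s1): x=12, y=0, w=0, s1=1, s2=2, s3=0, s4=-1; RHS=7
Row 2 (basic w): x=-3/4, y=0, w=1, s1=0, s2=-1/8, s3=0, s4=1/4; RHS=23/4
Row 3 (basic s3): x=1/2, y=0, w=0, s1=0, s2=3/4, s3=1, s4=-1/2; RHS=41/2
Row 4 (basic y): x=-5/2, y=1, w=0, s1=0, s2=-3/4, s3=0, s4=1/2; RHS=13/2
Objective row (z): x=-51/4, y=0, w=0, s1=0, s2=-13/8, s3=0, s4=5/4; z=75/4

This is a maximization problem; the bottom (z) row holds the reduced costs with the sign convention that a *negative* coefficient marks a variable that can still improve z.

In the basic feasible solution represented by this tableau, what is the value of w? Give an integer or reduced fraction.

23/4

w is basic (row 2); its value is the RHS of that row: 23/4.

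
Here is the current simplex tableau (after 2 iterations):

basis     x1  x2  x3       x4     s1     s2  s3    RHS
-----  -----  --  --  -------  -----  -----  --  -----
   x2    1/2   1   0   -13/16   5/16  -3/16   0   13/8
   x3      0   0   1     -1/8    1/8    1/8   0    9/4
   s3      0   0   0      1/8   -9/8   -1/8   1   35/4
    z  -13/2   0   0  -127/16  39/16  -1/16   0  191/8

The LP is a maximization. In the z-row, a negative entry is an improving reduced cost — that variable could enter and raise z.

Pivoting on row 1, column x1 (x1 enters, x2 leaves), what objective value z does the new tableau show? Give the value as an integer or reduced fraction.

45

Minimum ratio for x1: (13/8)/(1/2) = 13/4.
z changes by −(z-row coeff of x1)·ratio = −(-13/2)·(13/4) = 169/8.
New z = 191/8 + (169/8) = 45.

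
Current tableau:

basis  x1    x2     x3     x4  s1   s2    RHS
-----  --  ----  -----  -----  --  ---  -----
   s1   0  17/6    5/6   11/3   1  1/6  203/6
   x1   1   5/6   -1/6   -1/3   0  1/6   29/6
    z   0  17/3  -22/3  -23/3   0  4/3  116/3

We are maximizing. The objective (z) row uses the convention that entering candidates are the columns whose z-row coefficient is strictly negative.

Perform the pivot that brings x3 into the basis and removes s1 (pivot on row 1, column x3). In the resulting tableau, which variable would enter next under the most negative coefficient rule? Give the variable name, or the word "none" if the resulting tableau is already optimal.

none

Pivot element 5/6. New z-row = old z-row − (-22/3)·(row 1/(5/6)).
Updated z-row coefficients: x1: 0, x2: 153/5, x3: 0, x4: 123/5, s1: 44/5, s2: 14/5.
No coefficient is strictly negative; the tableau after this pivot is optimal.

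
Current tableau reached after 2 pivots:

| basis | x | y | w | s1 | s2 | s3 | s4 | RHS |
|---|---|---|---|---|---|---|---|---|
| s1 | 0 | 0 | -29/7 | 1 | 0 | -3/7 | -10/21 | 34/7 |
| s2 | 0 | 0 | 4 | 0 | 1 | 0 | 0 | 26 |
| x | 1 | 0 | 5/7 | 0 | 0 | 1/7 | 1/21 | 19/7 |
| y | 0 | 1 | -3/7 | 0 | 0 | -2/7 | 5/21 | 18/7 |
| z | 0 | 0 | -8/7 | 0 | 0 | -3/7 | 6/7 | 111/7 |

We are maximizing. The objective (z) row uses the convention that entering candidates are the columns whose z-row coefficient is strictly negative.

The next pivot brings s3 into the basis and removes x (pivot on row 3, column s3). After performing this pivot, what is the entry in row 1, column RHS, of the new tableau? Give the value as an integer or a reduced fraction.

Pivot element is row 3, column s3: 1/7.
Normalize row 3: new (row 3, RHS) = (19/7)/(1/7) = 19.
row 1 ← row 1 − (-3/7)·(new row 3): 34/7 − (-3/7)·19 = 13.

13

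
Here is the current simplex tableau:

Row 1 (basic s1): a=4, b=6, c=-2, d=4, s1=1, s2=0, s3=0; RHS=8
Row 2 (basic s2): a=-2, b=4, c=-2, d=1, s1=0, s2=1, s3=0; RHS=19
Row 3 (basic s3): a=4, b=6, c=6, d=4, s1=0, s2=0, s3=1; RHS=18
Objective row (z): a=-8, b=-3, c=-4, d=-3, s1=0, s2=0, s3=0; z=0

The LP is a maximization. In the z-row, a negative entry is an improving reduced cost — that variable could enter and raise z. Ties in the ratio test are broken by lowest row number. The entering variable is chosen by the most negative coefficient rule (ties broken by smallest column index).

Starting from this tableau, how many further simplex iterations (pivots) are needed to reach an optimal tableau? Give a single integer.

2

pivot: a in, s1 out → z = 16
pivot: c in, s3 out → z = 26
No improving column remains; optimal.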